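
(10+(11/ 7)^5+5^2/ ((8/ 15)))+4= 9473417/ 134456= 70.46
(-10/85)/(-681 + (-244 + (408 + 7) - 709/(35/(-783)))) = -70/9134049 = -0.00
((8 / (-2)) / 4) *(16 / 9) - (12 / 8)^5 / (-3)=217 / 288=0.75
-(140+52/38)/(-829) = 0.17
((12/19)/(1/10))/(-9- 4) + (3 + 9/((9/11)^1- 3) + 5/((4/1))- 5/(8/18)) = -22943/1976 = -11.61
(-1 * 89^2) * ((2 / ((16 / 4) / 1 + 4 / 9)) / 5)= -71289 / 100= -712.89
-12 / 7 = -1.71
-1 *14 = -14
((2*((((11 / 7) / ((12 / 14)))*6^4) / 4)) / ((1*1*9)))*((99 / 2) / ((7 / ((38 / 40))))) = 62073 / 70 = 886.76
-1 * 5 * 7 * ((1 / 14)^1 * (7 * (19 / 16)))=-665 / 32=-20.78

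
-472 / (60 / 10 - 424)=236 / 209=1.13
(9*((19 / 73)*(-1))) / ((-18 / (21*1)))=399 / 146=2.73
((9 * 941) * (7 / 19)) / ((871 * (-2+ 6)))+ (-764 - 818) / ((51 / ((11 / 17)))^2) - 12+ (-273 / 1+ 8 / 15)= -70614151999541 / 248794025220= -283.83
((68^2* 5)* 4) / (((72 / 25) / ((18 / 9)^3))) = 2312000 / 9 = 256888.89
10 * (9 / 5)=18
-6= -6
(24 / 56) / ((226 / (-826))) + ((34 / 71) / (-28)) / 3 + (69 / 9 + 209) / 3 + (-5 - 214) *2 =-371353229 / 1010898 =-367.35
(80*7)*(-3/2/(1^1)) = -840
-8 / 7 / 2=-4 / 7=-0.57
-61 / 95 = -0.64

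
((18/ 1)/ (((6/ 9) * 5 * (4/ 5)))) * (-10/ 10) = -27/ 4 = -6.75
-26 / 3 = -8.67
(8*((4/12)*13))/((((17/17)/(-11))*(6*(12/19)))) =-2717/27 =-100.63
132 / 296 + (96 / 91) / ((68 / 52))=11031 / 8806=1.25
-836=-836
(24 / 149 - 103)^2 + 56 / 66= 10576.69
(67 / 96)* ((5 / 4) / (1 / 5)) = 1675 / 384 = 4.36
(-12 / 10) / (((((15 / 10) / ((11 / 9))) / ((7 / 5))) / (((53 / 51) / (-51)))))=16324 / 585225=0.03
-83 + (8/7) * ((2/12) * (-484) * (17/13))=-55571/273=-203.56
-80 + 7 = -73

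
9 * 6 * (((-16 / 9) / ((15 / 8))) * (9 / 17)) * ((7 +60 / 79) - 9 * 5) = 1009.44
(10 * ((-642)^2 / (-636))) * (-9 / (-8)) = -1545615 / 212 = -7290.64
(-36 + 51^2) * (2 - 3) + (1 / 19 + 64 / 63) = -3069026 / 1197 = -2563.93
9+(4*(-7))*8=-215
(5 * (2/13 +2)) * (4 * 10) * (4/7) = 3200/13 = 246.15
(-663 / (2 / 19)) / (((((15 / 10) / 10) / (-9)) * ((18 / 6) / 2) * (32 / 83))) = 653469.38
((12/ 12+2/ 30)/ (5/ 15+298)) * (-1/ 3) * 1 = -16/ 13425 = -0.00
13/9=1.44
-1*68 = -68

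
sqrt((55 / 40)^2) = 11 / 8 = 1.38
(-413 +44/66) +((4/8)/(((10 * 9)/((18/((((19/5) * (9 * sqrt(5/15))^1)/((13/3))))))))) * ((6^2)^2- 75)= -1237/3 +5291 * sqrt(3)/342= -385.54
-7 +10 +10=13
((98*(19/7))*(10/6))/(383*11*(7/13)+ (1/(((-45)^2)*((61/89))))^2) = 43969696509375/224993115104924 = 0.20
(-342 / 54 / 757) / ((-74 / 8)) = 76 / 84027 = 0.00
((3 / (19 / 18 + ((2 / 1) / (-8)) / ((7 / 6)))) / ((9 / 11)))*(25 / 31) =5775 / 1643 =3.51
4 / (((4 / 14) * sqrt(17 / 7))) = 14 * sqrt(119) / 17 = 8.98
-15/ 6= -5/ 2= -2.50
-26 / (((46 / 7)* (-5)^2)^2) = -637 / 661250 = -0.00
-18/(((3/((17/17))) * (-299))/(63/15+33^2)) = 32796/1495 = 21.94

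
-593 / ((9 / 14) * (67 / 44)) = -365288 / 603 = -605.78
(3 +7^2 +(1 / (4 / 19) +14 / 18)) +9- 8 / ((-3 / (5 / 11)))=26825 / 396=67.74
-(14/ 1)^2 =-196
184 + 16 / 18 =1664 / 9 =184.89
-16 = -16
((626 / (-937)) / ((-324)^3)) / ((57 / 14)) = 2191 / 454139717904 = 0.00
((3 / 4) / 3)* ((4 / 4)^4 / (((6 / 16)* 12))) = 1 / 18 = 0.06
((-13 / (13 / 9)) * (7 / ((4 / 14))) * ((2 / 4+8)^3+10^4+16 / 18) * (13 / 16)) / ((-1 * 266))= 69549571 / 9728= 7149.42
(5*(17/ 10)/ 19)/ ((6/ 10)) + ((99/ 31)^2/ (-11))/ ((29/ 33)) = -983077/ 3177066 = -0.31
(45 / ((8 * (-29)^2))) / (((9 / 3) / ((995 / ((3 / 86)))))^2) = 9152781125 / 15138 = 604622.88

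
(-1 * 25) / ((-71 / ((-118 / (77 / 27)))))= -79650 / 5467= -14.57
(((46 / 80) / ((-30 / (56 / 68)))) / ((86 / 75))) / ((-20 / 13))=0.01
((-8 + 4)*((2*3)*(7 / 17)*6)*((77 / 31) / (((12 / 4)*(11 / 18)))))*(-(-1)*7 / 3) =-98784 / 527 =-187.45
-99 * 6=-594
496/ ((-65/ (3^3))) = -13392/ 65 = -206.03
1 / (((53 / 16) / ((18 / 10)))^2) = 20736 / 70225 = 0.30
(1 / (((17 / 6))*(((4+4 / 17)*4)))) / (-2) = -1 / 96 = -0.01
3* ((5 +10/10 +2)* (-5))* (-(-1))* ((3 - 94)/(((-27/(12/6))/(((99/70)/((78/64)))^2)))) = -495616/455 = -1089.27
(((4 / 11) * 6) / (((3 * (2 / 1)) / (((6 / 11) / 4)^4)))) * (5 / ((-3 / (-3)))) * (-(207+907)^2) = -125650845 / 161051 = -780.19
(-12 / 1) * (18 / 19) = -216 / 19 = -11.37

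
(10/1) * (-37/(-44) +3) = 845/22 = 38.41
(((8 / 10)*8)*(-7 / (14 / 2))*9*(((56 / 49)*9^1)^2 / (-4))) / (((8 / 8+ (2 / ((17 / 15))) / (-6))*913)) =528768 / 223685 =2.36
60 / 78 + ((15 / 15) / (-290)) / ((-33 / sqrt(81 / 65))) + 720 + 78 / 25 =3 * sqrt(65) / 207350 + 235264 / 325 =723.89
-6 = -6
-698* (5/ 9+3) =-22336/ 9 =-2481.78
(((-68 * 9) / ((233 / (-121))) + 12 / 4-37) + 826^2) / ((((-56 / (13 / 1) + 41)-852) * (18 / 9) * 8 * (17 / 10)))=-1722894745 / 55976852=-30.78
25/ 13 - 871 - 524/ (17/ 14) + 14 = -284340/ 221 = -1286.61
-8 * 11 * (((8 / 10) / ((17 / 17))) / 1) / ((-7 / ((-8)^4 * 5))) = 1441792 / 7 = 205970.29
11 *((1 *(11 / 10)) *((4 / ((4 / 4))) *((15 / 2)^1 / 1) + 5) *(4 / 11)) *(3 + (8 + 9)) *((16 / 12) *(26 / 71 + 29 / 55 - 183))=-53097408 / 71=-747850.82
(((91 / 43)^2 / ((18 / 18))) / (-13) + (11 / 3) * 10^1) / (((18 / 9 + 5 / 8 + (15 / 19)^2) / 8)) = 4654970816 / 52036407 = 89.46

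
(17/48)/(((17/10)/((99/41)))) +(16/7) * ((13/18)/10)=69031/103320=0.67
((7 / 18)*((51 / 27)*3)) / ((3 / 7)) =833 / 162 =5.14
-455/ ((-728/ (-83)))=-415/ 8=-51.88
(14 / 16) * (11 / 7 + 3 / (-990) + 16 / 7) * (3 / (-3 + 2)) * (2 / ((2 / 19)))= -169157 / 880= -192.22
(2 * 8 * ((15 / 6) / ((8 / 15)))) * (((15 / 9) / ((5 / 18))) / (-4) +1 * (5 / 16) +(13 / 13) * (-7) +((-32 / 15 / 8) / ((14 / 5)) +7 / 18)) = -198925 / 336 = -592.04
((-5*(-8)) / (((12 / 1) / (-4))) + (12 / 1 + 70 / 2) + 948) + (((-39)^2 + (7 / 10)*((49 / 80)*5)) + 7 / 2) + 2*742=1916309 / 480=3992.31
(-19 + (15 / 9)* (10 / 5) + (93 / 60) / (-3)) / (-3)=971 / 180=5.39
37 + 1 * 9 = 46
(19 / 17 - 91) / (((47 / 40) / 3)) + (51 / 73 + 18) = -12294645 / 58327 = -210.79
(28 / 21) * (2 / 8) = 0.33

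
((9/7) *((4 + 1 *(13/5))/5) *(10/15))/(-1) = -198/175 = -1.13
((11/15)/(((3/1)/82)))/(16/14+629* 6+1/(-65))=7462/1405377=0.01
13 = 13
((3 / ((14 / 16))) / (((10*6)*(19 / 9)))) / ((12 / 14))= 3 / 95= 0.03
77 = 77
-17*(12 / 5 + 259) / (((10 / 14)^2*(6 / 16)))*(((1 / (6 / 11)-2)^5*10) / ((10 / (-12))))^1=-1088731 / 30375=-35.84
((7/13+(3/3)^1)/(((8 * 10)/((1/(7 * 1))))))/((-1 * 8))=-1/2912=-0.00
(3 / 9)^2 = 1 / 9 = 0.11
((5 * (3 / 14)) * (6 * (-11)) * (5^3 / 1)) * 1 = -61875 / 7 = -8839.29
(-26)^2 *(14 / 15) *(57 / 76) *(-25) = -11830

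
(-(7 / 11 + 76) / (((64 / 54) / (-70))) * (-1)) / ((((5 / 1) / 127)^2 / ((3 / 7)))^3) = -2578561112103380883 / 26950000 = -95679447573.41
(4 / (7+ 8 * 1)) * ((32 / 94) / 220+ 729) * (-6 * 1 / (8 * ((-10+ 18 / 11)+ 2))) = 22.91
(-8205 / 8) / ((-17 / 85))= 41025 / 8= 5128.12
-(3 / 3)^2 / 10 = -1 / 10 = -0.10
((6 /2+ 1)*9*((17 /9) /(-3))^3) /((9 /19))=-373388 /19683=-18.97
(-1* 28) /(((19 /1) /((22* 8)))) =-4928 /19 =-259.37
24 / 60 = 2 / 5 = 0.40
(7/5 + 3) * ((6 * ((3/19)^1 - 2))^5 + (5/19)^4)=-1797004387750/2476099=-725740.12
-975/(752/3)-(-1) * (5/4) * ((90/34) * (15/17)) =-210825/217328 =-0.97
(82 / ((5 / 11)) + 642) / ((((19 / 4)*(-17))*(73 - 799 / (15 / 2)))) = 49344 / 162469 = 0.30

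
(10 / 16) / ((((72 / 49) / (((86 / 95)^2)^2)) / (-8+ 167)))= 8878626197 / 195481500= 45.42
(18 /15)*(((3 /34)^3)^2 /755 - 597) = -2088892255335093 /2915818335200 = -716.40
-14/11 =-1.27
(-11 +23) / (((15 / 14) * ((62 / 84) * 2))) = 7.59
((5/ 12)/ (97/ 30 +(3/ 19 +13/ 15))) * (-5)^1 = -2375/ 4854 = -0.49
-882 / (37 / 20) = -17640 / 37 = -476.76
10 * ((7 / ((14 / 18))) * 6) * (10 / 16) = 675 / 2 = 337.50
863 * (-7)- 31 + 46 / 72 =-6071.36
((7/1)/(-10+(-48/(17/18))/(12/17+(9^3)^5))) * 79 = -55.30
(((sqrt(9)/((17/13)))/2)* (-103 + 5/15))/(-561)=182/867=0.21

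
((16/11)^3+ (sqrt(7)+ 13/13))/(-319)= -5427/424589 - sqrt(7)/319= -0.02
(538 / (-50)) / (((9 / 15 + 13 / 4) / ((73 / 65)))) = -78548 / 25025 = -3.14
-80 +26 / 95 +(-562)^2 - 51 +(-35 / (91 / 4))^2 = 315715.64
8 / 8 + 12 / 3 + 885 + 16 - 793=113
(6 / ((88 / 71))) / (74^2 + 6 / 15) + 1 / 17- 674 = -13803467151 / 20481736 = -673.94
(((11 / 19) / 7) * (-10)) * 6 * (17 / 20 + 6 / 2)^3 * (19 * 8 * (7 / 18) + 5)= -413944993 / 22800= -18155.48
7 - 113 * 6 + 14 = -657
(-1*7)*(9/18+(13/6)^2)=-1309/36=-36.36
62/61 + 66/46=3439/1403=2.45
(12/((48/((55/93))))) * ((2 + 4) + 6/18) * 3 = 1045/372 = 2.81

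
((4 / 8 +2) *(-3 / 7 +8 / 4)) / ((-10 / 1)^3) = -0.00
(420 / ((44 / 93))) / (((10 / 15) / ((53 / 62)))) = 50085 / 44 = 1138.30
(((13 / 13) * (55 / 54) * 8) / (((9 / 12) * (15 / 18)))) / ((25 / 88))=30976 / 675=45.89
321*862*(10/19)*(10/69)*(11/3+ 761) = 21158479600/1311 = 16139191.15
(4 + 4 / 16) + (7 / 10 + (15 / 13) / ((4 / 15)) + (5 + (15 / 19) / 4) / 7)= 346471 / 34580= 10.02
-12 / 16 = -3 / 4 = -0.75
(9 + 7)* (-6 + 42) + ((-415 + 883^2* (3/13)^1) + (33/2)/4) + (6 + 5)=18730853/104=180104.36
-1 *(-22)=22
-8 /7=-1.14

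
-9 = -9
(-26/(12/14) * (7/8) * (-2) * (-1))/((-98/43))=559/24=23.29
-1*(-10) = 10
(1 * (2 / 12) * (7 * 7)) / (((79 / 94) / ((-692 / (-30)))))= 796838 / 3555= 224.15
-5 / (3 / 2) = -10 / 3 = -3.33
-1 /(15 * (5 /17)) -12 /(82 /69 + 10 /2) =-69359 /32025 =-2.17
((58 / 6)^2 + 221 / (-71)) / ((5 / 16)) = 289.06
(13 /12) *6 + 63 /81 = 131 /18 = 7.28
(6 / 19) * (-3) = -18 / 19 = -0.95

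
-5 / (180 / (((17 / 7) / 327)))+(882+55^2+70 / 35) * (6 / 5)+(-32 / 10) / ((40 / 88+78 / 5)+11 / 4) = 380728743727 / 81167940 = 4690.63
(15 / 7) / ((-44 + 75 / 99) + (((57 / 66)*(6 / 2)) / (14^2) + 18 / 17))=-471240 / 9273773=-0.05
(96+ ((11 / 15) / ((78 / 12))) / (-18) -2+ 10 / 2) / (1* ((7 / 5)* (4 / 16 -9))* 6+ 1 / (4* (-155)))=-21543016 / 15995421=-1.35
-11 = -11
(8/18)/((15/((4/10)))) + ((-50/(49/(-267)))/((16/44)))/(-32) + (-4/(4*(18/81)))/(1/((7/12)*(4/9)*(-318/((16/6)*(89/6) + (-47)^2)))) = -2902064033/124891200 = -23.24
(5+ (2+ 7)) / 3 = 14 / 3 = 4.67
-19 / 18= -1.06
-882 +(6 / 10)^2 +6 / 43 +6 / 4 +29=-1829651 / 2150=-851.00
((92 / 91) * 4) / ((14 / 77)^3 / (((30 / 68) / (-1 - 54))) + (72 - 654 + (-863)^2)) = 133584 / 24582704419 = 0.00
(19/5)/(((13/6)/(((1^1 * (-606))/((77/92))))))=-6355728/5005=-1269.88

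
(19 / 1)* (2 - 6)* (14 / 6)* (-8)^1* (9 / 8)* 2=3192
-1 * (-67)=67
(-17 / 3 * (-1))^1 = 17 / 3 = 5.67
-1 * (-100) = 100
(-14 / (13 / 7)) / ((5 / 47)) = -4606 / 65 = -70.86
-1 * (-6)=6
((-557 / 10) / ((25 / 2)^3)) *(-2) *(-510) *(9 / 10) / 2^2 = -511326 / 78125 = -6.54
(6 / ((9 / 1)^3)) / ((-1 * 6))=-1 / 729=-0.00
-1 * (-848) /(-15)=-848 /15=-56.53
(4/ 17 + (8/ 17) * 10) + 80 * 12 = 16404/ 17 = 964.94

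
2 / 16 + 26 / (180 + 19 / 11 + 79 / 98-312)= -0.08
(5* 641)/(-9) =-3205/9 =-356.11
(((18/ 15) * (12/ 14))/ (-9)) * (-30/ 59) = 24/ 413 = 0.06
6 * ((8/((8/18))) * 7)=756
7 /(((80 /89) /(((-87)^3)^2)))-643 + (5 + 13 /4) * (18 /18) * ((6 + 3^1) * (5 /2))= 270149123192017 /80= 3376864039900.21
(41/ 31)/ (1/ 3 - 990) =-123/ 92039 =-0.00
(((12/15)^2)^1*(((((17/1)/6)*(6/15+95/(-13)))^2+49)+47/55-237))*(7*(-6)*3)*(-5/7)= 11284.40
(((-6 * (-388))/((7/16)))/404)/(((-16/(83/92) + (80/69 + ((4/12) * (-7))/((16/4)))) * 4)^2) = 0.00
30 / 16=15 / 8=1.88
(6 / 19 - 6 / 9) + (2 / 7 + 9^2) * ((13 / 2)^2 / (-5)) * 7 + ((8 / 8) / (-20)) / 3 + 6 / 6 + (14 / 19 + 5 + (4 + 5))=-1365914 / 285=-4792.68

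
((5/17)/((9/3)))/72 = 5/3672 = 0.00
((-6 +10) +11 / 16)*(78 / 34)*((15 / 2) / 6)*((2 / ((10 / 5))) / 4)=14625 / 4352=3.36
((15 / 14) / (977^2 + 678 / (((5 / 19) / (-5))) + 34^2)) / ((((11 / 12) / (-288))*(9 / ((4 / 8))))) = -1440 / 72595831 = -0.00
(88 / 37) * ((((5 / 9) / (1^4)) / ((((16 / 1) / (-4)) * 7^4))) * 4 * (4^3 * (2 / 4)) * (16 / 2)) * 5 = -563200 / 799533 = -0.70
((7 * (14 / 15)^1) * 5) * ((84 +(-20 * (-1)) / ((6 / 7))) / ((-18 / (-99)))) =173558 / 9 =19284.22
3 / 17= 0.18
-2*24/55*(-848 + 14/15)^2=-2583078976/4125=-626200.96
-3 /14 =-0.21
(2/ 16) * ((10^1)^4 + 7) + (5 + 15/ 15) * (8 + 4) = 10583/ 8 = 1322.88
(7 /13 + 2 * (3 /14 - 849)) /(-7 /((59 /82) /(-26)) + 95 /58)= -528459460 /79278927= -6.67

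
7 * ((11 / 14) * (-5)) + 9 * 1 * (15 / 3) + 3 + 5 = 51 / 2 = 25.50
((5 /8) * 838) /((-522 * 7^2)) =-2095 /102312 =-0.02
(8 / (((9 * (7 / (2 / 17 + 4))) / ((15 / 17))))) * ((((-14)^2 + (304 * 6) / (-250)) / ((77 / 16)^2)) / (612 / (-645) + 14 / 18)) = -12463521792 / 567162211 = -21.98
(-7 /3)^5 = -16807 /243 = -69.16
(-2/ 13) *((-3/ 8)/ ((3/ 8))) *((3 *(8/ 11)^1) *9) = 432/ 143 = 3.02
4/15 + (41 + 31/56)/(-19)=-30649/15960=-1.92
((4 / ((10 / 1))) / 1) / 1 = 2 / 5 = 0.40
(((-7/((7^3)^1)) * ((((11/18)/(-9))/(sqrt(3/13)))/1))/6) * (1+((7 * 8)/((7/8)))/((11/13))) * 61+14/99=14/99+17141 * sqrt(39)/47628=2.39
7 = 7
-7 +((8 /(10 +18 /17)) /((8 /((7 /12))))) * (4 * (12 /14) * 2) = -312 /47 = -6.64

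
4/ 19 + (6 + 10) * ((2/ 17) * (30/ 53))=21844/ 17119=1.28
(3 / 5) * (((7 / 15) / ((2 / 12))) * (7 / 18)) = 49 / 75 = 0.65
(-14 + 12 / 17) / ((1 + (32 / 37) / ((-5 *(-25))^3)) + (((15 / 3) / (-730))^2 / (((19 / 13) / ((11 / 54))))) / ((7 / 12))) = -208357946507812500 / 15673125496789169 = -13.29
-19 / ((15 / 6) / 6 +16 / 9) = -684 / 79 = -8.66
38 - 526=-488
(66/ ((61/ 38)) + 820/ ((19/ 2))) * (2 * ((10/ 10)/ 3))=295384/ 3477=84.95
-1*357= -357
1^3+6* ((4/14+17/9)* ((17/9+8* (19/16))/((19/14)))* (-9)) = -56113/57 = -984.44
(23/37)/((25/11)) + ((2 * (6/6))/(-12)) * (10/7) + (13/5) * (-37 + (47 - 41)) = -1564967/19425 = -80.56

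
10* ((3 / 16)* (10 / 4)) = 75 / 16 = 4.69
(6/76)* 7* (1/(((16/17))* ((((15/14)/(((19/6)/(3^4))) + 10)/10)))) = 2499/15920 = 0.16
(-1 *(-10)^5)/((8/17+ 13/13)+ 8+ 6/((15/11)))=8500000/1179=7209.50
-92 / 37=-2.49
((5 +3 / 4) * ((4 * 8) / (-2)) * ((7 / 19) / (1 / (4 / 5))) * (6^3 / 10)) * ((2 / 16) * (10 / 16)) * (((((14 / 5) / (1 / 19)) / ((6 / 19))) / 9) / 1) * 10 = -42826 / 5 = -8565.20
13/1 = 13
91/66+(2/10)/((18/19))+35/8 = 23621/3960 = 5.96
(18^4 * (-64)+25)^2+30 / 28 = 631923916354109 / 14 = 45137422596722.07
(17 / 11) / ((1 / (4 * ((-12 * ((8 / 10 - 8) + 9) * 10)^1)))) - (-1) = -14677 / 11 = -1334.27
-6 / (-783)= 2 / 261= 0.01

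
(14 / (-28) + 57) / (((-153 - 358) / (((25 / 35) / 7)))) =-565 / 50078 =-0.01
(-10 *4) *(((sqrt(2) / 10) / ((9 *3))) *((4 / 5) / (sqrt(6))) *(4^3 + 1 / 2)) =-344 *sqrt(3) / 135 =-4.41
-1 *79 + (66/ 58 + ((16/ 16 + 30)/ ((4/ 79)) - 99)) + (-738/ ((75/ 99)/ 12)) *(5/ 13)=-30617943/ 7540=-4060.74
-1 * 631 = -631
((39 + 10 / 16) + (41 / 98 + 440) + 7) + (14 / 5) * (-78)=526541 / 1960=268.64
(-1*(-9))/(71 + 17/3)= 27/230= 0.12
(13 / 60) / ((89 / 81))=351 / 1780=0.20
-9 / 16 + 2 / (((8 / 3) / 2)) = 15 / 16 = 0.94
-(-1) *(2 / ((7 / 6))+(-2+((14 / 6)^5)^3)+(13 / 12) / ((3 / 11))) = 132933203404471 / 401769396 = 330869.41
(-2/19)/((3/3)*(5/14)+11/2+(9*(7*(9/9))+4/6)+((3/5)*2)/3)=-105/69749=-0.00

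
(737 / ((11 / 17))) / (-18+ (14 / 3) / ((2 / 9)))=1139 / 3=379.67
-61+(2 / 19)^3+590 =3628419 / 6859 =529.00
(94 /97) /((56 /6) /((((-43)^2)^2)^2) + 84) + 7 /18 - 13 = -16199004034335152861 /1285678654135567020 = -12.60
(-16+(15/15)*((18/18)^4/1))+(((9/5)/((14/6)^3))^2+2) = -38176876/2941225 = -12.98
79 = 79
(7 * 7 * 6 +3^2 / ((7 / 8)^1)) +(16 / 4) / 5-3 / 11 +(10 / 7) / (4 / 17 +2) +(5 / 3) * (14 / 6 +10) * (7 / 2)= 49691801 / 131670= 377.40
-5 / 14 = -0.36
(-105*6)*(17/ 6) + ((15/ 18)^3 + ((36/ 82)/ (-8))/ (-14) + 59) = -53481037/ 30996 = -1725.42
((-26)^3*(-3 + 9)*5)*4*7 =-14763840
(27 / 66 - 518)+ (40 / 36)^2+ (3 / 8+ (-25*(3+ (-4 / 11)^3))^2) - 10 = 5648190001055 / 1147971528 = 4920.15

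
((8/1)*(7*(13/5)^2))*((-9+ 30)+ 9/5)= 1078896/125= 8631.17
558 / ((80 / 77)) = 537.08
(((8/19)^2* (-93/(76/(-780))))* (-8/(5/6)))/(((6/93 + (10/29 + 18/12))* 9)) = -2225952768/23546947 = -94.53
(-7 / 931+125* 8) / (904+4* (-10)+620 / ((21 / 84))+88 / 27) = 3590973 / 12020008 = 0.30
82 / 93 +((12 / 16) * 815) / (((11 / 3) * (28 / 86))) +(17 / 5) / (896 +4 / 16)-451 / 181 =31623030973843 / 61955539800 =510.41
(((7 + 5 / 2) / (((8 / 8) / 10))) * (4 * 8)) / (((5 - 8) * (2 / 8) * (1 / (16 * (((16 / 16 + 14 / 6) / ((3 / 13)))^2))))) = -3288064000 / 243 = -13531127.57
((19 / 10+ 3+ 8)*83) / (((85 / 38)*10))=203433 / 4250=47.87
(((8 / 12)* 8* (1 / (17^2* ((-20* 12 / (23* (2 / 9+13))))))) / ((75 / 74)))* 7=-83398 / 516375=-0.16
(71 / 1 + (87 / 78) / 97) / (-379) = -179091 / 955838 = -0.19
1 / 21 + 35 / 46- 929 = -928.19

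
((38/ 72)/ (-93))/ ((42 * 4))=-19/ 562464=-0.00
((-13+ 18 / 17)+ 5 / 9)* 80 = -910.85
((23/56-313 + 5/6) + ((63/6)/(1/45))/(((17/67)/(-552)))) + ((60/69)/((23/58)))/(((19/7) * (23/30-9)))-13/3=-2430208370222729/2363432344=-1028253.83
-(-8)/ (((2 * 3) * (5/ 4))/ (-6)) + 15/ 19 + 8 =227/ 95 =2.39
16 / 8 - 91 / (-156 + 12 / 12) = 401 / 155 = 2.59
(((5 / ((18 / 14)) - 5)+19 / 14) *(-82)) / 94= -1271 / 5922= -0.21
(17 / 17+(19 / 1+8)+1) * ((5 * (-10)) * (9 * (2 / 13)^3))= -104400 / 2197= -47.52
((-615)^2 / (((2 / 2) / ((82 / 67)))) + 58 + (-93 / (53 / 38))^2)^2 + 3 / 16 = 123811875571654726454443 / 566725907344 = 218468705889.78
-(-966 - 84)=1050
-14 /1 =-14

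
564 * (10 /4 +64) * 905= 33942930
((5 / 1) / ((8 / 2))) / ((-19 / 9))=-45 / 76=-0.59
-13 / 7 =-1.86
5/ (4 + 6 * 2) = 5/ 16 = 0.31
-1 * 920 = -920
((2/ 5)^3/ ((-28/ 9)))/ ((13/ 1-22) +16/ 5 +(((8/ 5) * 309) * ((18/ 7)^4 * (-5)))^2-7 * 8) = -4941258/ 2805858267174453425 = -0.00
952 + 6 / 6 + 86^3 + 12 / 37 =23569345 / 37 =637009.32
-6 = -6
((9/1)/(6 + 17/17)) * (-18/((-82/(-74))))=-20.89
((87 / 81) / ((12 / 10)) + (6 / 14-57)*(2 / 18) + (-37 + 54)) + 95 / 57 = 15055 / 1134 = 13.28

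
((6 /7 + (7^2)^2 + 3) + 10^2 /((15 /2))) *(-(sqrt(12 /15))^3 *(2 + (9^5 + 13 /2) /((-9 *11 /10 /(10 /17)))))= 6068119.37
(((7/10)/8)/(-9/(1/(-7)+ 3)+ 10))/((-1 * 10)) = -7/5480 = -0.00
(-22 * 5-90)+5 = -195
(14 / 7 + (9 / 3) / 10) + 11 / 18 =2.91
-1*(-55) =55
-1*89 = -89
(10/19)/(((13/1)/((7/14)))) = 5/247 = 0.02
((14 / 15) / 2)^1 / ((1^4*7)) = 1 / 15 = 0.07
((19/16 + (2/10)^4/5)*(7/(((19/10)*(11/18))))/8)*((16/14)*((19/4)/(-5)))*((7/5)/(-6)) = 0.23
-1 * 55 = -55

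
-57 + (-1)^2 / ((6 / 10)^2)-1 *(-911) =7711 / 9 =856.78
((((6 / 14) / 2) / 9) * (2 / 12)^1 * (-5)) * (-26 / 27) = 65 / 3402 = 0.02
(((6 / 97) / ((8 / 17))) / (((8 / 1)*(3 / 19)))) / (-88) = -323 / 273152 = -0.00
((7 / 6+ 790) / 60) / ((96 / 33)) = 52217 / 11520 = 4.53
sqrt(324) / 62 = 0.29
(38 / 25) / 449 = 38 / 11225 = 0.00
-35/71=-0.49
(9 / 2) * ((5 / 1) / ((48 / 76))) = 285 / 8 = 35.62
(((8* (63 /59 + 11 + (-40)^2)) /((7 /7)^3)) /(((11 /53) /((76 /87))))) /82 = 510814848 /771661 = 661.97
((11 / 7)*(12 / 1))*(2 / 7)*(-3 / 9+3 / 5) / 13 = 352 / 3185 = 0.11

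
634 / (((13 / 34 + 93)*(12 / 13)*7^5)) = 70057 / 160086675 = 0.00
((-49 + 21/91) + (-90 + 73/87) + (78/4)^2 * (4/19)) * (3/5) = -248746/7163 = -34.73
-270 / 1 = -270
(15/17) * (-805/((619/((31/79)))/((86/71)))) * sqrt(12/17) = -64383900 * sqrt(51)/1003399619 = -0.46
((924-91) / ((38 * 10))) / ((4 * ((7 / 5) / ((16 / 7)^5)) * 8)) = 139264 / 45619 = 3.05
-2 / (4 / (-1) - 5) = 2 / 9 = 0.22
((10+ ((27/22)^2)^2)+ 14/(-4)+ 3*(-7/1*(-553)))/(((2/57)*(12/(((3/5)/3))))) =51726911627/9370240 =5520.34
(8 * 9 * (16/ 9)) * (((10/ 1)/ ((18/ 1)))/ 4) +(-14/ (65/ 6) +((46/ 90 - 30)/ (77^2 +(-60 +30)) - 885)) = -599437414/ 690183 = -868.52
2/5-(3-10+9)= -8/5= -1.60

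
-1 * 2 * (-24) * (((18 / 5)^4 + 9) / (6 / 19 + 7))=100868112 / 86875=1161.07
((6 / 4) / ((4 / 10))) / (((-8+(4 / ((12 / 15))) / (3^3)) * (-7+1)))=135 / 1688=0.08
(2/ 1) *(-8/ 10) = -8/ 5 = -1.60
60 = 60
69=69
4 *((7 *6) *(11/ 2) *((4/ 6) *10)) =6160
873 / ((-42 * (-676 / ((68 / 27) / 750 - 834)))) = -102386119 / 3992625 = -25.64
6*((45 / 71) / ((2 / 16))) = 2160 / 71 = 30.42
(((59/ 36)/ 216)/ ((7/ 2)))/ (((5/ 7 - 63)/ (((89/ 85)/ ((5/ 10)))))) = -5251/ 72044640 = -0.00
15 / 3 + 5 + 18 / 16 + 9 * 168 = 1523.12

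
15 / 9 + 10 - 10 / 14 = 230 / 21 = 10.95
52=52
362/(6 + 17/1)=362/23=15.74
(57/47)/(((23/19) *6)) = 361/2162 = 0.17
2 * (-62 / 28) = -31 / 7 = -4.43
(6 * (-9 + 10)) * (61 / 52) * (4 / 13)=366 / 169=2.17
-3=-3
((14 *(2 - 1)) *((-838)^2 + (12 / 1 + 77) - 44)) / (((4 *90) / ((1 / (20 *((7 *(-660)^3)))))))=-702289 / 1034985600000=-0.00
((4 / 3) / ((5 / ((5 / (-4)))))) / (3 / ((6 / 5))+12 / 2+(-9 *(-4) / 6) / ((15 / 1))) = -10 / 267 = -0.04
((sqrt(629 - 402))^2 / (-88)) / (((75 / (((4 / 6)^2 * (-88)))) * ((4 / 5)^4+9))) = 22700 / 158787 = 0.14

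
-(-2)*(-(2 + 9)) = -22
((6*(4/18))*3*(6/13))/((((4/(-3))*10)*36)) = -1/260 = -0.00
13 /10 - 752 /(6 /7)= -26281 /30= -876.03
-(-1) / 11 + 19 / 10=1.99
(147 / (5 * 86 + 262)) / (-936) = -49 / 215904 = -0.00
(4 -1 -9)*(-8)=48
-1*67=-67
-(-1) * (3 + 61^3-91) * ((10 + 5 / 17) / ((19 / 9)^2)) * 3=9648624825 / 6137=1572205.45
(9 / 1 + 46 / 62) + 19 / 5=2099 / 155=13.54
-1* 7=-7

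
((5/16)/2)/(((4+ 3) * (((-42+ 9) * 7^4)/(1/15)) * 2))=-1/106489152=-0.00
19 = 19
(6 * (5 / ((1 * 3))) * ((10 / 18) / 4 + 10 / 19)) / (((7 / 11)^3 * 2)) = 432575 / 33516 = 12.91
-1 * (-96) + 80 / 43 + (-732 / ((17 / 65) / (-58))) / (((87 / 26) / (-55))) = -1950391264 / 731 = -2668113.90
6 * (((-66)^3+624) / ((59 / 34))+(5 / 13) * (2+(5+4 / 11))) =-8368486614 / 8437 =-991879.41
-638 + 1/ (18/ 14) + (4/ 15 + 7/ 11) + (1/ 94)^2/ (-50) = -27831456179/ 43738200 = -636.32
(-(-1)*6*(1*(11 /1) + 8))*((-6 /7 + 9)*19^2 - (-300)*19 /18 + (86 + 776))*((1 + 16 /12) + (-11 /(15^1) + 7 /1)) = 141313222 /35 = 4037520.63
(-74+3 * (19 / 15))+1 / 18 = -6313 / 90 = -70.14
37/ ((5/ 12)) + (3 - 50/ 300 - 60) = 949/ 30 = 31.63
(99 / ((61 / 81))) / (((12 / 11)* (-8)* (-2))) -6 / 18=84305 / 11712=7.20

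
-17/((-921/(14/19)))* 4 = 952/17499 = 0.05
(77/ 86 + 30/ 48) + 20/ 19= 16817/ 6536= 2.57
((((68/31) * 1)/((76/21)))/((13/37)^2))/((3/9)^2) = 4398597/99541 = 44.19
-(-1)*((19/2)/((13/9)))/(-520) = -171/13520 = -0.01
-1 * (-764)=764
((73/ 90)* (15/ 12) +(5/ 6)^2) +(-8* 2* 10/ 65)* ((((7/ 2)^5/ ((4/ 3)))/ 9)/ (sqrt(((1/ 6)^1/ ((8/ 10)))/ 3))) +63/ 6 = 293/ 24 -16807* sqrt(10)/ 130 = -396.63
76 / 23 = 3.30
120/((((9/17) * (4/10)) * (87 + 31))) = 850/177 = 4.80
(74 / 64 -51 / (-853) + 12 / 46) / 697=22615 / 10672736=0.00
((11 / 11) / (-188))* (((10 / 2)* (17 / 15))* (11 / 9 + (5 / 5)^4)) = -85 / 1269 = -0.07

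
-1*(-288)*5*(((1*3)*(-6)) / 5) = -5184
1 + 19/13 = 32/13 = 2.46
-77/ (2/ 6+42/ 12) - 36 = -1290/ 23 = -56.09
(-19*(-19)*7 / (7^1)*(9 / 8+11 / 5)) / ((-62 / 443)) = -21269759 / 2480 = -8576.52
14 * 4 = 56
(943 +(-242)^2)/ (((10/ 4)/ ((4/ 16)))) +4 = 59547/ 10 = 5954.70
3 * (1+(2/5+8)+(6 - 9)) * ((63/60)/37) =504/925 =0.54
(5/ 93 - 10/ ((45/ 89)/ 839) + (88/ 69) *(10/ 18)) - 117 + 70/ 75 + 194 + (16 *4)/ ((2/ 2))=-1583477522/ 96255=-16450.86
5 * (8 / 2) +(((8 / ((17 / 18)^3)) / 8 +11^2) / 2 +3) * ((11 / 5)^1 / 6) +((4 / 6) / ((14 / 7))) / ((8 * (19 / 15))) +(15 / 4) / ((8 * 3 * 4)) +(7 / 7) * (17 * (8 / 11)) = 110278280059 / 1971488640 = 55.94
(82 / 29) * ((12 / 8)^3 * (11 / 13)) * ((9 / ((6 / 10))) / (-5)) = -36531 / 1508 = -24.22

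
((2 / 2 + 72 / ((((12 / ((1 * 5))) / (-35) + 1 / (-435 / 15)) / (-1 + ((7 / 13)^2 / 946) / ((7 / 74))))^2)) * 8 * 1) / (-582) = -47098372624165346404 / 508618388375130891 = -92.60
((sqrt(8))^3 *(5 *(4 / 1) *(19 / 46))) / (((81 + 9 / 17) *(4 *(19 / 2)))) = 680 *sqrt(2) / 15939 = 0.06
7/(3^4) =7/81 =0.09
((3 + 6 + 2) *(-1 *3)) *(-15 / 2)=495 / 2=247.50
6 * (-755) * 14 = -63420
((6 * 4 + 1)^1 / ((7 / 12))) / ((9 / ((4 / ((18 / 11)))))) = 2200 / 189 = 11.64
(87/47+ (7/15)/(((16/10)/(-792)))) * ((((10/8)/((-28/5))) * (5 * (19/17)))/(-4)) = -12789375/178976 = -71.46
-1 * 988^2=-976144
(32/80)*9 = 18/5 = 3.60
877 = 877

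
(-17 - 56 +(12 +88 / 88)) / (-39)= 20 / 13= 1.54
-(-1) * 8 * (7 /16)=7 /2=3.50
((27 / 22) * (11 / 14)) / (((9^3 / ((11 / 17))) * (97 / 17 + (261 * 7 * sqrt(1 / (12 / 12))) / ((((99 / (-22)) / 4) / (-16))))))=11 / 334019700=0.00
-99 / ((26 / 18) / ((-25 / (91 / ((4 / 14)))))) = 5.38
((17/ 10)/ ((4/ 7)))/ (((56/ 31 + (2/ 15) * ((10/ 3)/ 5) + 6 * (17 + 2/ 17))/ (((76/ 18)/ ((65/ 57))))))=9702597/ 92137240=0.11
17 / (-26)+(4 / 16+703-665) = 1955 / 52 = 37.60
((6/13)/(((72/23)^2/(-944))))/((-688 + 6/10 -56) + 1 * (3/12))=312110/5216913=0.06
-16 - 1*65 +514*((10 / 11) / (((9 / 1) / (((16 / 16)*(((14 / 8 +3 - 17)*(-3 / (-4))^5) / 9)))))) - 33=-1472991 / 11264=-130.77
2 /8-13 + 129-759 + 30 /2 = -2511 /4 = -627.75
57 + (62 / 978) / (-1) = 27842 / 489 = 56.94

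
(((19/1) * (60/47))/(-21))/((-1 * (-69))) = -0.02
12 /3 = 4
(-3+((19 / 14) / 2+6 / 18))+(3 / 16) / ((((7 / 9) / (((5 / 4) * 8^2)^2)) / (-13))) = -1684967 / 84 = -20059.13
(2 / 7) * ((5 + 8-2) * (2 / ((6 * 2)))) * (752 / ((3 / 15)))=41360 / 21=1969.52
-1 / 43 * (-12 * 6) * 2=3.35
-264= -264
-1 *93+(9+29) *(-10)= -473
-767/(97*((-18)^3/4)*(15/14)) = 5369/1060695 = 0.01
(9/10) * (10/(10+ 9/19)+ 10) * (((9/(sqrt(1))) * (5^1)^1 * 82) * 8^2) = 2328371.46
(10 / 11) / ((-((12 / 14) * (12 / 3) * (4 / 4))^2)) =-0.08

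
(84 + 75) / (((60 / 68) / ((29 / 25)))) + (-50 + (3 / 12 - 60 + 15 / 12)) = 25133 / 250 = 100.53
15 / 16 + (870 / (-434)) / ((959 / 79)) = 2571705 / 3329648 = 0.77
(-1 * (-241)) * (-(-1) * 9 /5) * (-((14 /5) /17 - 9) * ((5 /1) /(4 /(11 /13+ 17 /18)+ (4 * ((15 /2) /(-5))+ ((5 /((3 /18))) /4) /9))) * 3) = -12285307098 /626705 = -19603.01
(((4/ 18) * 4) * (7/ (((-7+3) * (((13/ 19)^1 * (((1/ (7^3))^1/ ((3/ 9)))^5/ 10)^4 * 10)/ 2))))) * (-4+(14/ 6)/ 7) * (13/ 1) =2972943929048275933865445332660770968372286839340277852000/ 94143178827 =31578962661877356769206060000000000000000000000.00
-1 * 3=-3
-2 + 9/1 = 7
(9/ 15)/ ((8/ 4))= 0.30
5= 5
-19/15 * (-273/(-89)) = -3.89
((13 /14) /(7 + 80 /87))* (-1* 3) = -261 /742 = -0.35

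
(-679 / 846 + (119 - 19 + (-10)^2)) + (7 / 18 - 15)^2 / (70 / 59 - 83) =14450309969 / 73505556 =196.59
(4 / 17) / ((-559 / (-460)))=1840 / 9503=0.19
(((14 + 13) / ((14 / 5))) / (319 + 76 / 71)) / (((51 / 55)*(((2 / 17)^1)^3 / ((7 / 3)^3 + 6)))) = 1128545 / 3024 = 373.20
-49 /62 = -0.79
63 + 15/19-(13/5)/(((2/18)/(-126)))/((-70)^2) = 2141007/33250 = 64.39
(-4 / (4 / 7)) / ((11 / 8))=-5.09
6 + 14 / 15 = 104 / 15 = 6.93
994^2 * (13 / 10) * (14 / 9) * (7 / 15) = 629378932 / 675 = 932413.23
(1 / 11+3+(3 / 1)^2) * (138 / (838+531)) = 1.22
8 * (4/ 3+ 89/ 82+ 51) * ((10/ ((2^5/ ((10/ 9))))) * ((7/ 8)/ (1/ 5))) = 11498375/ 17712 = 649.19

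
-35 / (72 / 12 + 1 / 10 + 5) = -350 / 111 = -3.15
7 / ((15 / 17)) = 119 / 15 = 7.93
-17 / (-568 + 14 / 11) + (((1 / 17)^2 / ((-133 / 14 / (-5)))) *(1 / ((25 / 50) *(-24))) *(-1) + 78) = 445173624 / 5705149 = 78.03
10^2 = 100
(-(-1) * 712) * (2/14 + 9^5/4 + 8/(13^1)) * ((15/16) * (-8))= -7173936225/91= -78834464.01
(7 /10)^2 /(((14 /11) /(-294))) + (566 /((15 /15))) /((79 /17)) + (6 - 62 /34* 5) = 737283 /134300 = 5.49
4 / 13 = 0.31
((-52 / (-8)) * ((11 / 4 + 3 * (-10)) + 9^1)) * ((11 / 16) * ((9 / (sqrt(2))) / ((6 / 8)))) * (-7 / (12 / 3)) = 219219 * sqrt(2) / 256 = 1211.03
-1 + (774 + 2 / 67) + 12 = 52597 / 67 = 785.03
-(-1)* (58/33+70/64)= 3011/1056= 2.85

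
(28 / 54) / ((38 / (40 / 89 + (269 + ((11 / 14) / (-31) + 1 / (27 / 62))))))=283377737 / 76429818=3.71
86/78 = 43/39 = 1.10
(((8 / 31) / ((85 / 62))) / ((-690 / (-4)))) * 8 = 0.01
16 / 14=8 / 7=1.14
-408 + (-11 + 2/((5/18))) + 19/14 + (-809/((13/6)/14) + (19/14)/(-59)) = -151348096/26845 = -5637.85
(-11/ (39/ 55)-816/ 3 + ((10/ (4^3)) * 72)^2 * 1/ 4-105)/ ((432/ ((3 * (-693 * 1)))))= 69356749/ 39936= 1736.70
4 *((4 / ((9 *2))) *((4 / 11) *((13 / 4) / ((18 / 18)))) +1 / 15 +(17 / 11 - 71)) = -136868 / 495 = -276.50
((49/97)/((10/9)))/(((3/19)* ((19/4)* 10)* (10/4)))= 294/12125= 0.02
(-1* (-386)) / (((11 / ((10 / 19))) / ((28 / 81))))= 108080 / 16929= 6.38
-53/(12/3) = -53/4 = -13.25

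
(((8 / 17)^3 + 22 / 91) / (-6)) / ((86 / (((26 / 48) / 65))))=-77339 / 13841689680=-0.00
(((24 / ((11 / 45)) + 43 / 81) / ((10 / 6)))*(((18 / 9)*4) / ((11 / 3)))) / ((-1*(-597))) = 703624 / 3250665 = 0.22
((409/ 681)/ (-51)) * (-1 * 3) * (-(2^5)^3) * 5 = -67010560/ 11577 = -5788.25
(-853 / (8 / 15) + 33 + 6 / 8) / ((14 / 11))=-137775 / 112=-1230.13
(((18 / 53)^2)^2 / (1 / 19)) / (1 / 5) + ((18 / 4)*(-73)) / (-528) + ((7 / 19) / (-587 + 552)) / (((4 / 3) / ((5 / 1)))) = 97446755817 / 52771536928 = 1.85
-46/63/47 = -46/2961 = -0.02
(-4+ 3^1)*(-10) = 10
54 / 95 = 0.57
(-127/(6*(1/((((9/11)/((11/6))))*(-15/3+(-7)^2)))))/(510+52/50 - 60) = -28575/31009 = -0.92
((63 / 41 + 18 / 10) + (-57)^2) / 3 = 222243 / 205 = 1084.11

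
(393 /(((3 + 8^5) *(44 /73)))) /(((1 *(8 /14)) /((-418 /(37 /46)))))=-87759651 /4850108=-18.09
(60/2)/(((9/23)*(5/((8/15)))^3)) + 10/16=1454041/2025000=0.72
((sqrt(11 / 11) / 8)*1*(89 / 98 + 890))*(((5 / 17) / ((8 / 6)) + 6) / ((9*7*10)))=4103523 / 3731840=1.10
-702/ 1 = -702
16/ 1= 16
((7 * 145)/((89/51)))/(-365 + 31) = -51765/29726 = -1.74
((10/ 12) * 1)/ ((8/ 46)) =115/ 24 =4.79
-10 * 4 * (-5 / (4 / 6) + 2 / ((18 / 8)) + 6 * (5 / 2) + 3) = -4100 / 9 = -455.56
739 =739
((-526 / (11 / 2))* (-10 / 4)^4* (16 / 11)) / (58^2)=-164375 / 101761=-1.62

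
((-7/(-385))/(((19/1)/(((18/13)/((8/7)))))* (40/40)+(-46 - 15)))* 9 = -567/157025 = -0.00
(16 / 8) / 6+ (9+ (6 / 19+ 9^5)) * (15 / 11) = 50495069 / 627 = 80534.40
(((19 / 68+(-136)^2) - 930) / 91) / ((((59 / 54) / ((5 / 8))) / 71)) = 11449349595 / 1460368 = 7840.04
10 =10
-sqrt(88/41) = -1.47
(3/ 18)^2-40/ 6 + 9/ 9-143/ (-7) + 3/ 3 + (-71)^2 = 1274311/ 252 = 5056.79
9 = 9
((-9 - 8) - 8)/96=-25/96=-0.26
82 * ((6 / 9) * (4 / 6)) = 328 / 9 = 36.44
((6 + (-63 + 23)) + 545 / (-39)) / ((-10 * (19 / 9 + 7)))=5613 / 10660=0.53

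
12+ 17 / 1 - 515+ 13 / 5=-2417 / 5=-483.40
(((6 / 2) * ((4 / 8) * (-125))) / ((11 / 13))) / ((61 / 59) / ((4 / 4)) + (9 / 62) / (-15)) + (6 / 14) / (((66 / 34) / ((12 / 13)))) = -311779161 / 1442441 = -216.15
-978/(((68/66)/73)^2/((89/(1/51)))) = -757693777203/34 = -22285111094.21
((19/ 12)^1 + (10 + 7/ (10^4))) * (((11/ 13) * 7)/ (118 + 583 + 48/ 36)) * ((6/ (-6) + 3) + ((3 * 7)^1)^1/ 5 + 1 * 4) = 1.00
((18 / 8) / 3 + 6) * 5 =135 / 4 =33.75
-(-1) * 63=63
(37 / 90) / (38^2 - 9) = 37 / 129150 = 0.00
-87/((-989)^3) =87/967361669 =0.00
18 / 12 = 3 / 2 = 1.50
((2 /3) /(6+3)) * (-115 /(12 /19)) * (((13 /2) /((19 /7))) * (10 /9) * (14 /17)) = -366275 /12393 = -29.55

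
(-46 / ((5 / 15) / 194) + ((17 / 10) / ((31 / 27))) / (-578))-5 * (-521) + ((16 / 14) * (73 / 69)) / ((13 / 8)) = -1599338936873 / 66180660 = -24166.26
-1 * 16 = -16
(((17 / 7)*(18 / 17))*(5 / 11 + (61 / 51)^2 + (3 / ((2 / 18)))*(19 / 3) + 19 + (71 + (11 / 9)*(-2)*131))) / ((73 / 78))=-36559068 / 232067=-157.54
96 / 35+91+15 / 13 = 43178 / 455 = 94.90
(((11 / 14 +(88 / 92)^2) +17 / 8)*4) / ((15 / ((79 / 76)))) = 2984383 / 2814280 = 1.06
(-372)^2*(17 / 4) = 588132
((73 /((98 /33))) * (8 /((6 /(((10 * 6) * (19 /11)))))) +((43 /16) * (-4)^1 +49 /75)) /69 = 49783579 /1014300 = 49.08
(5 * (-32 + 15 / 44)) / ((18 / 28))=-246.24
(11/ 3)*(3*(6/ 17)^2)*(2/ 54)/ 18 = 22/ 7803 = 0.00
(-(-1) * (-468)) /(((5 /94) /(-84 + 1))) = 3651336 /5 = 730267.20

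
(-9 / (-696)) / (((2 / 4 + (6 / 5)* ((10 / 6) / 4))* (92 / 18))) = 27 / 10672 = 0.00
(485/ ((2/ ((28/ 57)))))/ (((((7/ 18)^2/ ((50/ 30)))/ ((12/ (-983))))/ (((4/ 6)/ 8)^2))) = -14550/ 130739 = -0.11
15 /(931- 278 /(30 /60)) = 1 /25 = 0.04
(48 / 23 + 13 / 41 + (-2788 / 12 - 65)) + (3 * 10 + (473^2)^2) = 141604647783104 / 2829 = 50054665176.07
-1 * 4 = -4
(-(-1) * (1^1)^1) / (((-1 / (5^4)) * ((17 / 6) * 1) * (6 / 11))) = -6875 / 17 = -404.41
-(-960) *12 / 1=11520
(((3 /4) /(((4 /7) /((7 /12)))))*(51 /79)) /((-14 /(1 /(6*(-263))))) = 119 /5318912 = 0.00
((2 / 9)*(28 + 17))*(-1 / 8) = -5 / 4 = -1.25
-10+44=34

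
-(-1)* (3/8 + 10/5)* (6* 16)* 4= 912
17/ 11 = 1.55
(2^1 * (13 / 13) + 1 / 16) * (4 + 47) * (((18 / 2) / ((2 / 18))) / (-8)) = -136323 / 128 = -1065.02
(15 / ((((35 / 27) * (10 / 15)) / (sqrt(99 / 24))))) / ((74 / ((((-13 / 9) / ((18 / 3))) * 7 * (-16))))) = 117 * sqrt(66) / 74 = 12.84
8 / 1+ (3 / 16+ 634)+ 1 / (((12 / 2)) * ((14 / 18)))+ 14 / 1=73517 / 112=656.40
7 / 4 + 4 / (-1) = -9 / 4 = -2.25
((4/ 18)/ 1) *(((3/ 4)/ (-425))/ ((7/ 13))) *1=-13/ 17850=-0.00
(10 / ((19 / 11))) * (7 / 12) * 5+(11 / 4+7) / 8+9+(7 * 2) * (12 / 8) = 48.10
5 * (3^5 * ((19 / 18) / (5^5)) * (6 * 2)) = 3078 / 625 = 4.92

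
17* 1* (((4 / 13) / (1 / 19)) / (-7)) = -1292 / 91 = -14.20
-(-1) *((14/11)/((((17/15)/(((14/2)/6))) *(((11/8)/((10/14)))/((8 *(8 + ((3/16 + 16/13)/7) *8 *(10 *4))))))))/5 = 2120960/26741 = 79.31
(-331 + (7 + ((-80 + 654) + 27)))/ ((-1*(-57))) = 277/ 57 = 4.86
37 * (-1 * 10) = -370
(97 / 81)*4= 388 / 81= 4.79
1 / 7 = 0.14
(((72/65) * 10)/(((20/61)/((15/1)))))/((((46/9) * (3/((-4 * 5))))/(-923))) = 14032440/23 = 610106.09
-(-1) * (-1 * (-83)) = 83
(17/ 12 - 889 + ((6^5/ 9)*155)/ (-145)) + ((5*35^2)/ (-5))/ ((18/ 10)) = -2491.73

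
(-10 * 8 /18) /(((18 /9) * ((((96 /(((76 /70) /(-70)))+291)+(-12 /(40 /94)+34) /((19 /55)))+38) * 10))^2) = -361 /1109489481000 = -0.00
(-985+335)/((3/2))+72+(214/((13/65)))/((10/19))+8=1679.67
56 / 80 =7 / 10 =0.70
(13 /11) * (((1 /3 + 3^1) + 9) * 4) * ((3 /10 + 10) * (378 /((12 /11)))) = 1040403 /5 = 208080.60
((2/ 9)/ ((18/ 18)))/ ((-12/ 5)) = -5/ 54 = -0.09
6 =6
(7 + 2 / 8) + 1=33 / 4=8.25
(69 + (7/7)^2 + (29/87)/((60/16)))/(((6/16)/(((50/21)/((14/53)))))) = 6686480/3969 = 1684.68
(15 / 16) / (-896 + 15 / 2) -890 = -890.00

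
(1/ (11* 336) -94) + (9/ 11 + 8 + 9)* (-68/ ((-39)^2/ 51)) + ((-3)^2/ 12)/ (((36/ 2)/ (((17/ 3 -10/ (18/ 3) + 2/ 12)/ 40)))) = -2018118911/ 14990976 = -134.62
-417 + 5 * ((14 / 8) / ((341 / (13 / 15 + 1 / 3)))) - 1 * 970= -945913 / 682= -1386.97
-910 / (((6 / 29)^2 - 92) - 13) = 765310 / 88269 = 8.67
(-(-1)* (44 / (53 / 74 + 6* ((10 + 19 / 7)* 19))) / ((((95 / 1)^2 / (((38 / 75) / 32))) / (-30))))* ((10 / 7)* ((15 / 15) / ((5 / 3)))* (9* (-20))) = 87912 / 356808125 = 0.00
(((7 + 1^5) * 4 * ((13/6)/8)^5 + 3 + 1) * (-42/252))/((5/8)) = -32221789/29859840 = -1.08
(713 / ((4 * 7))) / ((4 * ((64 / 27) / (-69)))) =-1328319 / 7168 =-185.31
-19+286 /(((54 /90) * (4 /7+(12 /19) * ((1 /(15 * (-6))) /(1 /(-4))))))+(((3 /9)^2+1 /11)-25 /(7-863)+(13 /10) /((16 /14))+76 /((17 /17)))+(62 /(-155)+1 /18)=5542839077 /6497040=853.13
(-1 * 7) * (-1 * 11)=77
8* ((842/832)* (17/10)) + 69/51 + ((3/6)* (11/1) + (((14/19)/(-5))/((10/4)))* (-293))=31818327/839800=37.89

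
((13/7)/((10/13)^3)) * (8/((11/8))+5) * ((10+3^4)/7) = 573.82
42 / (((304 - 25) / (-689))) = -9646 / 93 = -103.72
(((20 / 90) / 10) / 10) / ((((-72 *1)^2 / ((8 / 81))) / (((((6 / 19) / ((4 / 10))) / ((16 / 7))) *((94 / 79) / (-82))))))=-329 / 1550478723840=-0.00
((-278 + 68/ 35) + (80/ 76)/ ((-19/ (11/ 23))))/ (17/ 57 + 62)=-240693858/ 54312545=-4.43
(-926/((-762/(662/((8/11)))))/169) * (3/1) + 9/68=19.77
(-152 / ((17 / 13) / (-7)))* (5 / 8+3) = 2949.47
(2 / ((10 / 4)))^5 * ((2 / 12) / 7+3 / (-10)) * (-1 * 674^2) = 13490180096 / 328125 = 41112.93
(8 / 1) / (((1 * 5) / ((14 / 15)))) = 1.49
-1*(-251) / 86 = 251 / 86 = 2.92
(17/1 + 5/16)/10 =277/160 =1.73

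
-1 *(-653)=653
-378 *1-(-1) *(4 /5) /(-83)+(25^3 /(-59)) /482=-4467667187 /11801770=-378.56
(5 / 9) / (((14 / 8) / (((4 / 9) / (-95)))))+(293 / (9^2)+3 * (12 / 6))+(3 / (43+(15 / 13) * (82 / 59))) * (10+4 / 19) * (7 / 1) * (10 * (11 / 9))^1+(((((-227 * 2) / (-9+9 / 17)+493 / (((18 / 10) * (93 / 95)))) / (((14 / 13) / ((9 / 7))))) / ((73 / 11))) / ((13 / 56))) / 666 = 68.76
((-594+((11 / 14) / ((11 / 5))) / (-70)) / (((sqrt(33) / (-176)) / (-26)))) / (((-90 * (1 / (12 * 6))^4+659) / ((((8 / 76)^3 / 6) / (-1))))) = 8034420326400 * sqrt(33) / 330673792164793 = 0.14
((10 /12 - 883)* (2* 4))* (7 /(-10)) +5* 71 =79427 /15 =5295.13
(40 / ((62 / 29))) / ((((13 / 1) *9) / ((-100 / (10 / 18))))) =-11600 / 403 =-28.78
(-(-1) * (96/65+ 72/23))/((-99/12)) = -9184/16445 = -0.56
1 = 1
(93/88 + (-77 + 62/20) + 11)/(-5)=27211/2200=12.37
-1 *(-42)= 42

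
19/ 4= 4.75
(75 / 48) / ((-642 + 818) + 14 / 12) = 75 / 8504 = 0.01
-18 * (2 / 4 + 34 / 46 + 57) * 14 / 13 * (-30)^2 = -1016048.83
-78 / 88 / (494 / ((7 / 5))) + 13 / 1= 108659 / 8360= 13.00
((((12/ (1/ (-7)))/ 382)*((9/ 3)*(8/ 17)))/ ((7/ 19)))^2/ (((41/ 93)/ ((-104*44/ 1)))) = -3185672675328/ 432263369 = -7369.75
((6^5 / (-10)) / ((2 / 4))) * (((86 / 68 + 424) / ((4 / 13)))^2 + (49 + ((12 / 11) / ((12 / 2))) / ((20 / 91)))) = -472219058888469 / 158950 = -2970865422.39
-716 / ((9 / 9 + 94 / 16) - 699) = 1.03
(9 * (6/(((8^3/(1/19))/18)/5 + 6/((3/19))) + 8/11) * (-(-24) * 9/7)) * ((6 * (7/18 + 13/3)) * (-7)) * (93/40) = -3557662641/36157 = -98394.85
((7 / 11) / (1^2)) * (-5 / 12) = -35 / 132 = -0.27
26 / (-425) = -26 / 425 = -0.06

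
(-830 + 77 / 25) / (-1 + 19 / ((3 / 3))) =-2297 / 50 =-45.94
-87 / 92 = -0.95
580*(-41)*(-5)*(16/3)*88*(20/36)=31002074.07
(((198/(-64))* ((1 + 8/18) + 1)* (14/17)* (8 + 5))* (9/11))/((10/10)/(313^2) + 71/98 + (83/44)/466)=-12315936435803/135452781271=-90.92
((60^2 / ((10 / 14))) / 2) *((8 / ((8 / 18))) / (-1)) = -45360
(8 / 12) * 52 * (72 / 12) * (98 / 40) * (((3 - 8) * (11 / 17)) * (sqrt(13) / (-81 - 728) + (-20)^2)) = -11211200 / 17 + 28028 * sqrt(13) / 13753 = -659475.00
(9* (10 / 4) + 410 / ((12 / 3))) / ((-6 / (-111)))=4625 / 2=2312.50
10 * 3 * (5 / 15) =10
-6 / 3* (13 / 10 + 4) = -53 / 5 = -10.60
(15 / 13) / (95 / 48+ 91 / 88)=7920 / 20683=0.38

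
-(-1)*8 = 8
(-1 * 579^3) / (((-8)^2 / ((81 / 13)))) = -15722467659 / 832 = -18897196.71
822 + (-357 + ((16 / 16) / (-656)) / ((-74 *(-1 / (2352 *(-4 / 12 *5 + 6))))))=1410173 / 3034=464.79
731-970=-239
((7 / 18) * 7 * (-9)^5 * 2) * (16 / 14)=-367416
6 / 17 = 0.35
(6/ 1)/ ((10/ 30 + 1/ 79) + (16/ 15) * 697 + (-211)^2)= 790/ 5959867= 0.00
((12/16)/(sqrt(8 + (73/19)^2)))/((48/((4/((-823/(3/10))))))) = -19 * sqrt(913)/120223840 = -0.00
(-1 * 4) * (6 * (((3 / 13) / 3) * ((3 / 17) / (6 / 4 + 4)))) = -0.06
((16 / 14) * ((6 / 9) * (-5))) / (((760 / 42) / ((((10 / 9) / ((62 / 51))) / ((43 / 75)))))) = -8500 / 25327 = -0.34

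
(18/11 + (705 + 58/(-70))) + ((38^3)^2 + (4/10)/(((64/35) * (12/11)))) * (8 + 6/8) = 15579789643793671/591360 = 26345694067.56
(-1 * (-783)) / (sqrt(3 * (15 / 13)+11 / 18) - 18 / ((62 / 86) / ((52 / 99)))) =-279404755344 / 4568899663 - 273144069 * sqrt(24778) / 4568899663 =-70.56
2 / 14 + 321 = 2248 / 7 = 321.14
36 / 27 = 4 / 3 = 1.33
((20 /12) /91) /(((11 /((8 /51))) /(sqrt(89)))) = 40 * sqrt(89) /153153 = 0.00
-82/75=-1.09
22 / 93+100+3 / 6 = 18737 / 186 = 100.74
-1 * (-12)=12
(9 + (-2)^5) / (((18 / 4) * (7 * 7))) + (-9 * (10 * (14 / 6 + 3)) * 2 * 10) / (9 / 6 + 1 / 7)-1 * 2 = -5845.58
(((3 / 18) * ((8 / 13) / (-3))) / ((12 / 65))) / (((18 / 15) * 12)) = -25 / 1944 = -0.01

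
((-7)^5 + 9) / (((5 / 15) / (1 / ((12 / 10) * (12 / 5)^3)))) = -3037.83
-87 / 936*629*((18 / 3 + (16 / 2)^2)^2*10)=-2864772.44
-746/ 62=-12.03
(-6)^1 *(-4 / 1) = 24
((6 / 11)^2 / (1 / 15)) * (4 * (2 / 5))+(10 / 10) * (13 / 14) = 13669 / 1694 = 8.07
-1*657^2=-431649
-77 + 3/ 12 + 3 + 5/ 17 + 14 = -4043/ 68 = -59.46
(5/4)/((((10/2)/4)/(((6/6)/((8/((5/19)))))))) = 5/152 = 0.03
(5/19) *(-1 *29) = -145/19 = -7.63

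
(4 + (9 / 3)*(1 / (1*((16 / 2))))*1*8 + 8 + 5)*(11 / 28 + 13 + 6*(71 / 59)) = 170265 / 413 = 412.26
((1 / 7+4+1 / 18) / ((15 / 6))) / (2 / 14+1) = 529 / 360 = 1.47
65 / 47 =1.38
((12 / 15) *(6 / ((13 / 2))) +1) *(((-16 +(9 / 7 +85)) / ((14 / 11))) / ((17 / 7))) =305778 / 7735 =39.53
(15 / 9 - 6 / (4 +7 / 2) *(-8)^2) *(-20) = 2972 / 3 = 990.67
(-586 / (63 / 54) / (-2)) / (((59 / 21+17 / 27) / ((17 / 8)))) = 403461 / 2600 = 155.18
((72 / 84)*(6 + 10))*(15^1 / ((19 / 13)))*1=140.75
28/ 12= 2.33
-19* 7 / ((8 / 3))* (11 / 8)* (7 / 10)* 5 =-240.02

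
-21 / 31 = -0.68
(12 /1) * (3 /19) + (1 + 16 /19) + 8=223 /19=11.74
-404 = -404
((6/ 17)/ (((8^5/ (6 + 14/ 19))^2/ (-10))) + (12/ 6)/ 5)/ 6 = 201097141/ 3016458240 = 0.07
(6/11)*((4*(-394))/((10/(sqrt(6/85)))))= -22.84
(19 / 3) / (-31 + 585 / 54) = -38 / 121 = -0.31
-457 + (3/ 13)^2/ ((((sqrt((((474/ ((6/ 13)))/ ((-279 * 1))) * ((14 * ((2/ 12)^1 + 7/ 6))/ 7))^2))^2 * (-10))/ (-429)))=-4010124723967/ 8775345280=-456.98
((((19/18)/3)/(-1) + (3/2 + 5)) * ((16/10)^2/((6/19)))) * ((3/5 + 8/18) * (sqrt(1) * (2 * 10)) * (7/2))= 66410624/18225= 3643.93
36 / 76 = 9 / 19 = 0.47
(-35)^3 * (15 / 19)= -33848.68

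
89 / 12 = 7.42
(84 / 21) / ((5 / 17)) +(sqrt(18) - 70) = -282 / 5 +3 * sqrt(2) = -52.16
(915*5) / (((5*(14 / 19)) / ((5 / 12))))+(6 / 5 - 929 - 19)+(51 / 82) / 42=-4929219 / 11480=-429.37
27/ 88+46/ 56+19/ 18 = 2.18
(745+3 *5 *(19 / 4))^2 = 10660225 / 16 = 666264.06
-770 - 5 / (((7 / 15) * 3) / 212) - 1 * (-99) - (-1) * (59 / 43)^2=-18460086 / 12943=-1426.26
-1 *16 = -16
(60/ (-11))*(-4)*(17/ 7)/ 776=510/ 7469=0.07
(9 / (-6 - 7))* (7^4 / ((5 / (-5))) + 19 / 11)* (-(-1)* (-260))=-4750560 / 11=-431869.09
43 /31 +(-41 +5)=-1073 /31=-34.61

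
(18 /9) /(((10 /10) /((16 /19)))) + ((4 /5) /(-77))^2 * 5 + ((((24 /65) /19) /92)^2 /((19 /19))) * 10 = 1611894735224 /956755644845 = 1.68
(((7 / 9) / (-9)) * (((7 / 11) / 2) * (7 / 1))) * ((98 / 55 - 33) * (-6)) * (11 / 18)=-588931 / 26730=-22.03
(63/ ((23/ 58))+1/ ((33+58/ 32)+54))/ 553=5192702/ 18073699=0.29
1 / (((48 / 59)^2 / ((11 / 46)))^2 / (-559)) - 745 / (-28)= -3645169977073 / 78628257792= -46.36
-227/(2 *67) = -227/134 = -1.69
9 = 9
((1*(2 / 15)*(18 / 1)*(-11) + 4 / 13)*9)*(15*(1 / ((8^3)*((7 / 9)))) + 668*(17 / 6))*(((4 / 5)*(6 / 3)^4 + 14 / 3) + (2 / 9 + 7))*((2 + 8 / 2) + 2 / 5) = -70229454.72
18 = 18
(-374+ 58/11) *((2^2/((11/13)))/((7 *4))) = -52728/847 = -62.25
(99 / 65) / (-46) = -0.03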